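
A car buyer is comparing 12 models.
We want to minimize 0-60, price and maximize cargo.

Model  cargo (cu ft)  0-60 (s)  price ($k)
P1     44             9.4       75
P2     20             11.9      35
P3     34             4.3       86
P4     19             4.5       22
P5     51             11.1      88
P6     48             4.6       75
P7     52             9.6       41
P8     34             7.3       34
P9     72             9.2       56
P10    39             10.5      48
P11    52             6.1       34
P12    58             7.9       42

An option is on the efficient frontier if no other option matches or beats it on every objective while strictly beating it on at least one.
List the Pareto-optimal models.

P1: dominated by P6 (cargo 48≥44, 0-60 4.6≤9.4, price 75≤75).
P2: dominated by P8 (cargo 34≥20, 0-60 7.3≤11.9, price 34≤35).
P3: not dominated (best 0-60).
P4: not dominated (best price).
P5: dominated by P7 (cargo 52≥51, 0-60 9.6≤11.1, price 41≤88).
P6: not dominated.
P7: dominated by P11 (cargo 52≥52, 0-60 6.1≤9.6, price 34≤41).
P8: dominated by P11 (cargo 52≥34, 0-60 6.1≤7.3, price 34≤34).
P9: not dominated (best cargo).
P10: dominated by P7 (cargo 52≥39, 0-60 9.6≤10.5, price 41≤48).
P11: not dominated.
P12: not dominated.

P3, P4, P6, P9, P11, P12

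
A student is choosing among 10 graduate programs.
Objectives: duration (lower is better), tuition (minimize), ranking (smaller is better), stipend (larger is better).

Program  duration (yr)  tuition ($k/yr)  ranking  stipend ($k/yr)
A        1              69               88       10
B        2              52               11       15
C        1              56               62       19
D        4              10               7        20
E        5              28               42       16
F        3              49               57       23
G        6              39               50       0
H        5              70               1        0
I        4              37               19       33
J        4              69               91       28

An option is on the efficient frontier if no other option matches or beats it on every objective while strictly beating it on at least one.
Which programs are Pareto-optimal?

A: dominated by C (duration 1≤1, tuition 56≤69, ranking 62≤88, stipend 19≥10).
B: not dominated.
C: not dominated.
D: not dominated (best tuition).
E: dominated by D (duration 4≤5, tuition 10≤28, ranking 7≤42, stipend 20≥16).
F: not dominated.
G: dominated by D (duration 4≤6, tuition 10≤39, ranking 7≤50, stipend 20≥0).
H: not dominated (best ranking).
I: not dominated (best stipend).
J: dominated by I (duration 4≤4, tuition 37≤69, ranking 19≤91, stipend 33≥28).

B, C, D, F, H, I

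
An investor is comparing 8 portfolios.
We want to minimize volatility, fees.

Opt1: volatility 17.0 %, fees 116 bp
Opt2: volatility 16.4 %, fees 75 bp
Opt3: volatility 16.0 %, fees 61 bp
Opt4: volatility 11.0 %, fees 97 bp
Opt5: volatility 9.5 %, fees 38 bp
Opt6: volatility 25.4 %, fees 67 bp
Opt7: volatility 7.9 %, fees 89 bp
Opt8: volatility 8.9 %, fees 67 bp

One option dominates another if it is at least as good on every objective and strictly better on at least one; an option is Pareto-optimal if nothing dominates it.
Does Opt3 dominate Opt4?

Opt3 vs Opt4: Opt3 is worse on volatility (16.0 vs 11.0), so it does not dominate Opt4.

No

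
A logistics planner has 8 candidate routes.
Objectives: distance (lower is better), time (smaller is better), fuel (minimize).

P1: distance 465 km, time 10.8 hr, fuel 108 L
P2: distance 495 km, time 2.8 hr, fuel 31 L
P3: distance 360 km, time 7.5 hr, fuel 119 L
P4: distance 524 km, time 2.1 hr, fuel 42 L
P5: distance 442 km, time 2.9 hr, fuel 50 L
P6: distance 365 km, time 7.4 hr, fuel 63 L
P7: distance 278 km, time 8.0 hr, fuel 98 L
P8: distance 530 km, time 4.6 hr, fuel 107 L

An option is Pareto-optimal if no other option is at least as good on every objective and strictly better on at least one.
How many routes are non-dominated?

6

P1: dominated by P5 (distance 442≤465, time 2.9≤10.8, fuel 50≤108).
P2: not dominated (best fuel).
P3: not dominated.
P4: not dominated (best time).
P5: not dominated.
P6: not dominated.
P7: not dominated (best distance).
P8: dominated by P2 (distance 495≤530, time 2.8≤4.6, fuel 31≤107).
Pareto-optimal: P2, P3, P4, P5, P6, P7 → 6.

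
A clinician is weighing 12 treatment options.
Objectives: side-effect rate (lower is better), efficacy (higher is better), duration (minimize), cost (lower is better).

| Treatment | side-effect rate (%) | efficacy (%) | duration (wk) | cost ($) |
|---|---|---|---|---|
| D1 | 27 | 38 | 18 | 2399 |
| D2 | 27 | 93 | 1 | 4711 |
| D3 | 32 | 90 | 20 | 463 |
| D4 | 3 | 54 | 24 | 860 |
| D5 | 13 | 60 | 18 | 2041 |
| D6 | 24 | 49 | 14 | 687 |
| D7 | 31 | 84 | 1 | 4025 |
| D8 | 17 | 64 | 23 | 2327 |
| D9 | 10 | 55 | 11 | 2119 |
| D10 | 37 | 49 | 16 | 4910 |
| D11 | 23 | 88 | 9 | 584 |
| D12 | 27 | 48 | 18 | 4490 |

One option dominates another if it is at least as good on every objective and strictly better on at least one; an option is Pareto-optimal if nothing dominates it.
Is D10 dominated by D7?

Yes

D7 vs D10: side-effect rate 31≤37, efficacy 84≥49, duration 1≤16, cost 4025≤4910 — D7 is at least as good on every objective with at least one strict improvement.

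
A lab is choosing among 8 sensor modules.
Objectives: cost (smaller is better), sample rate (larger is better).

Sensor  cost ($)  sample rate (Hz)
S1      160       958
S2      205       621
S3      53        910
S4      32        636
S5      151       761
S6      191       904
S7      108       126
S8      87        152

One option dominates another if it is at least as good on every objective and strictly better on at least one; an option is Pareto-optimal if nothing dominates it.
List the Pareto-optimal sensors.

S1, S3, S4

S1: not dominated (best sample rate).
S2: dominated by S1 (cost 160≤205, sample rate 958≥621).
S3: not dominated.
S4: not dominated (best cost).
S5: dominated by S3 (cost 53≤151, sample rate 910≥761).
S6: dominated by S1 (cost 160≤191, sample rate 958≥904).
S7: dominated by S3 (cost 53≤108, sample rate 910≥126).
S8: dominated by S3 (cost 53≤87, sample rate 910≥152).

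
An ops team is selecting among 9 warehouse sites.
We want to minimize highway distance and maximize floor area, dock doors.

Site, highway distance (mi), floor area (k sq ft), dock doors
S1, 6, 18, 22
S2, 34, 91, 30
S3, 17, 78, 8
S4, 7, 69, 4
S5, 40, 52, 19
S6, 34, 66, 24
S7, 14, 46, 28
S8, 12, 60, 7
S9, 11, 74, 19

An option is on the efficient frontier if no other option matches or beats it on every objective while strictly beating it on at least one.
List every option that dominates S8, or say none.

S9: highway distance 11≤12, floor area 74≥60, dock doors 19≥7 — dominates S8.
Others (S1, S2, S3, S4, S5, S6, S7) are each worse than S8 on at least one objective.

S9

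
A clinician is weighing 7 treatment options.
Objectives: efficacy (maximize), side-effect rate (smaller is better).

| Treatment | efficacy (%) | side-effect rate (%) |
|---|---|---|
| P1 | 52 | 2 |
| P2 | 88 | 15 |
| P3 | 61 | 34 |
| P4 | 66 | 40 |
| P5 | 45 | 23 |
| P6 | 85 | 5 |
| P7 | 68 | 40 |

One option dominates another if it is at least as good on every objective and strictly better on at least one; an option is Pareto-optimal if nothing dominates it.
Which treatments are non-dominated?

P1, P2, P6

P1: not dominated (best side-effect rate).
P2: not dominated (best efficacy).
P3: dominated by P2 (efficacy 88≥61, side-effect rate 15≤34).
P4: dominated by P2 (efficacy 88≥66, side-effect rate 15≤40).
P5: dominated by P1 (efficacy 52≥45, side-effect rate 2≤23).
P6: not dominated.
P7: dominated by P2 (efficacy 88≥68, side-effect rate 15≤40).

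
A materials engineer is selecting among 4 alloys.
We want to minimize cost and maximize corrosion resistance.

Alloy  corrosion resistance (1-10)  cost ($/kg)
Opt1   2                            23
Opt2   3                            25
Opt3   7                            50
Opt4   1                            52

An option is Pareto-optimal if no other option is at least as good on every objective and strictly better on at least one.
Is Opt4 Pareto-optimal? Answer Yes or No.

Opt1 vs Opt4: corrosion resistance 2≥1, cost 23≤52 — Opt1 is at least as good on every objective and strictly better on at least one, so Opt1 dominates Opt4.

No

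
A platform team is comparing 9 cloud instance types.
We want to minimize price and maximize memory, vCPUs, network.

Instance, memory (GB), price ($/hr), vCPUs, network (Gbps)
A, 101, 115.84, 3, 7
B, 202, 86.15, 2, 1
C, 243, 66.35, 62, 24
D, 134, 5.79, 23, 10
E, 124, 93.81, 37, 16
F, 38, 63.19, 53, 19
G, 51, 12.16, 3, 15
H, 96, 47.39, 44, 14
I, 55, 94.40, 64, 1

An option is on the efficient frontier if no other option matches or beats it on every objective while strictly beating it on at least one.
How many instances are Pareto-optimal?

6

A: dominated by C (memory 243≥101, price 66.35≤115.84, vCPUs 62≥3, network 24≥7).
B: dominated by C (memory 243≥202, price 66.35≤86.15, vCPUs 62≥2, network 24≥1).
C: not dominated (best memory).
D: not dominated (best price).
E: dominated by C (memory 243≥124, price 66.35≤93.81, vCPUs 62≥37, network 24≥16).
F: not dominated.
G: not dominated.
H: not dominated.
I: not dominated (best vCPUs).
Pareto-optimal: C, D, F, G, H, I → 6.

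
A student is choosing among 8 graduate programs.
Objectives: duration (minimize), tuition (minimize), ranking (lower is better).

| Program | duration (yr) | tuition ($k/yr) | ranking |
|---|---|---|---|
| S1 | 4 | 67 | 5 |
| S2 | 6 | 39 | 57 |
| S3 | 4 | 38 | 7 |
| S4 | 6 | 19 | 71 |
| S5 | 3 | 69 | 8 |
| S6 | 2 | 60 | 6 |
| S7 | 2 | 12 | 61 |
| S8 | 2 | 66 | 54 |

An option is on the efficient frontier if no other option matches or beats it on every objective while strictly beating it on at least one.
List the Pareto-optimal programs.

S1: not dominated (best ranking).
S2: dominated by S3 (duration 4≤6, tuition 38≤39, ranking 7≤57).
S3: not dominated.
S4: dominated by S7 (duration 2≤6, tuition 12≤19, ranking 61≤71).
S5: dominated by S6 (duration 2≤3, tuition 60≤69, ranking 6≤8).
S6: not dominated.
S7: not dominated (best tuition).
S8: dominated by S6 (duration 2≤2, tuition 60≤66, ranking 6≤54).

S1, S3, S6, S7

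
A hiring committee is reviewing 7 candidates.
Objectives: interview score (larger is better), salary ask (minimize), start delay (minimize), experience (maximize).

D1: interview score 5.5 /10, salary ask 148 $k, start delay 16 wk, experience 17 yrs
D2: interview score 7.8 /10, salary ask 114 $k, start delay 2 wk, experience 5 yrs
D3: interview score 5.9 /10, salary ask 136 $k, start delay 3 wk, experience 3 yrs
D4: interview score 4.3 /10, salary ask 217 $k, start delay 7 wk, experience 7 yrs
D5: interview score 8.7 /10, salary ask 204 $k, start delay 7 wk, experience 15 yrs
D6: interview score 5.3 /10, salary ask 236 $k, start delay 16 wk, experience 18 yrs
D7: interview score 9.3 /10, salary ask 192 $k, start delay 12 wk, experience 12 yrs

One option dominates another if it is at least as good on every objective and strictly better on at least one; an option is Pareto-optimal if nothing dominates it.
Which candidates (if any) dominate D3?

D2: interview score 7.8≥5.9, salary ask 114≤136, start delay 2≤3, experience 5≥3 — dominates D3.
Others (D1, D4, D5, D6, D7) are each worse than D3 on at least one objective.

D2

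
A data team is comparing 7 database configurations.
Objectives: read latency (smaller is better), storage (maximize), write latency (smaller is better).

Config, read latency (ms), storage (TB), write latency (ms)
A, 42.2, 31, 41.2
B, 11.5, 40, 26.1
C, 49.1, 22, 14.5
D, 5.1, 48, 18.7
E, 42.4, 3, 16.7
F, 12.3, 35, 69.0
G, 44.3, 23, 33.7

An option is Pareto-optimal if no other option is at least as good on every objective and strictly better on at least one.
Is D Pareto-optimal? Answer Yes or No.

A: worse on read latency (42.2 vs 5.1).
B: worse on read latency (11.5 vs 5.1).
C: worse on read latency (49.1 vs 5.1).
E: worse on read latency (42.4 vs 5.1).
F: worse on read latency (12.3 vs 5.1).
G: worse on read latency (44.3 vs 5.1).
No option is at least as good as D on every objective and strictly better on one.

Yes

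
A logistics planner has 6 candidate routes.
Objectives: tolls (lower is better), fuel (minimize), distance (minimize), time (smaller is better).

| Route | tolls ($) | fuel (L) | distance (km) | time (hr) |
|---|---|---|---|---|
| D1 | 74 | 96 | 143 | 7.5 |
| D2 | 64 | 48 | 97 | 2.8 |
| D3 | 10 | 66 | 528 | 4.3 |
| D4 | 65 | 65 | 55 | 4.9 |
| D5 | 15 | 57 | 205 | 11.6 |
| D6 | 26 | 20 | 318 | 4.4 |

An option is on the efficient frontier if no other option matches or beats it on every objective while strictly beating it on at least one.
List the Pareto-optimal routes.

D1: dominated by D2 (tolls 64≤74, fuel 48≤96, distance 97≤143, time 2.8≤7.5).
D2: not dominated (best time).
D3: not dominated (best tolls).
D4: not dominated (best distance).
D5: not dominated.
D6: not dominated (best fuel).

D2, D3, D4, D5, D6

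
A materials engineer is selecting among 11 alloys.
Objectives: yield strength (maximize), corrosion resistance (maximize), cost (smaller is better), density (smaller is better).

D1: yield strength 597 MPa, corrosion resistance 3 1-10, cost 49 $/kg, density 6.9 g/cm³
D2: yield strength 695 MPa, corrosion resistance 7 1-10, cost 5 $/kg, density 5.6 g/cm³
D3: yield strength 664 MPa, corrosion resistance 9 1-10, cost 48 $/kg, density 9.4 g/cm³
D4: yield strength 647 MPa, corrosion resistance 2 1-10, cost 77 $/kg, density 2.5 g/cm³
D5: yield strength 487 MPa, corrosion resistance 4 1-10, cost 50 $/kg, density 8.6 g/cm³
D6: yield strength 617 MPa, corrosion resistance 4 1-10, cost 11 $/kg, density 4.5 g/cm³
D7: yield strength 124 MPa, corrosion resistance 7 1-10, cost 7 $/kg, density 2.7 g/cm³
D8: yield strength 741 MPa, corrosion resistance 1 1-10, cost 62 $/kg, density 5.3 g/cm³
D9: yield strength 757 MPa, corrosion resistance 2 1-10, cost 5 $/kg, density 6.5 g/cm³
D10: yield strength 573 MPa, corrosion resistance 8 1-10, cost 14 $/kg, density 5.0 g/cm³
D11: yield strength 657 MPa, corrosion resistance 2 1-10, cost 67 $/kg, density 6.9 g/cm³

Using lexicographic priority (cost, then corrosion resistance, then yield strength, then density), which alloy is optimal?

D2

First minimize cost: best is 5, kept {D2, D9}.
Then maximize corrosion resistance: best is 7, kept {D2}.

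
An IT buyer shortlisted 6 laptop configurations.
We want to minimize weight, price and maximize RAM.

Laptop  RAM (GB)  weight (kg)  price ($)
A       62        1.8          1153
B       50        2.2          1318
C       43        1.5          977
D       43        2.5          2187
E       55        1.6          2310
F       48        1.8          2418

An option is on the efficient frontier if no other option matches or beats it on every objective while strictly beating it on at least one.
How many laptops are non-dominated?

3

A: not dominated (best RAM).
B: dominated by A (RAM 62≥50, weight 1.8≤2.2, price 1153≤1318).
C: not dominated (best weight).
D: dominated by A (RAM 62≥43, weight 1.8≤2.5, price 1153≤2187).
E: not dominated.
F: dominated by A (RAM 62≥48, weight 1.8≤1.8, price 1153≤2418).
Pareto-optimal: A, C, E → 3.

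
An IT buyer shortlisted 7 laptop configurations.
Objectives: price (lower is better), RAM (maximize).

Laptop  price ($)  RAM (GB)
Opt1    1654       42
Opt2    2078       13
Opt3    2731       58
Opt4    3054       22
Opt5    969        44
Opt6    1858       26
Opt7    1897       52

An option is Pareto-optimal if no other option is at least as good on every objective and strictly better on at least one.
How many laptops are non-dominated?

Opt1: dominated by Opt5 (price 969≤1654, RAM 44≥42).
Opt2: dominated by Opt1 (price 1654≤2078, RAM 42≥13).
Opt3: not dominated (best RAM).
Opt4: dominated by Opt1 (price 1654≤3054, RAM 42≥22).
Opt5: not dominated (best price).
Opt6: dominated by Opt1 (price 1654≤1858, RAM 42≥26).
Opt7: not dominated.
Pareto-optimal: Opt3, Opt5, Opt7 → 3.

3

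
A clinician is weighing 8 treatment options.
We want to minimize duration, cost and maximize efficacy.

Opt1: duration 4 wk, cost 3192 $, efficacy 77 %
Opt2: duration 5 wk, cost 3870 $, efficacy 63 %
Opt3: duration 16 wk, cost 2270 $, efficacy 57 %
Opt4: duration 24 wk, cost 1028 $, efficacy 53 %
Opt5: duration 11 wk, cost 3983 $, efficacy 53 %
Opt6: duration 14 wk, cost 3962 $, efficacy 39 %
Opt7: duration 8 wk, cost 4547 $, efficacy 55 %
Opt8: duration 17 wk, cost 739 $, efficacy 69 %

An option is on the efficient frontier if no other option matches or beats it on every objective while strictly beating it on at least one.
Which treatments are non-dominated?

Opt1, Opt3, Opt8

Opt1: not dominated (best duration).
Opt2: dominated by Opt1 (duration 4≤5, cost 3192≤3870, efficacy 77≥63).
Opt3: not dominated.
Opt4: dominated by Opt8 (duration 17≤24, cost 739≤1028, efficacy 69≥53).
Opt5: dominated by Opt1 (duration 4≤11, cost 3192≤3983, efficacy 77≥53).
Opt6: dominated by Opt1 (duration 4≤14, cost 3192≤3962, efficacy 77≥39).
Opt7: dominated by Opt1 (duration 4≤8, cost 3192≤4547, efficacy 77≥55).
Opt8: not dominated (best cost).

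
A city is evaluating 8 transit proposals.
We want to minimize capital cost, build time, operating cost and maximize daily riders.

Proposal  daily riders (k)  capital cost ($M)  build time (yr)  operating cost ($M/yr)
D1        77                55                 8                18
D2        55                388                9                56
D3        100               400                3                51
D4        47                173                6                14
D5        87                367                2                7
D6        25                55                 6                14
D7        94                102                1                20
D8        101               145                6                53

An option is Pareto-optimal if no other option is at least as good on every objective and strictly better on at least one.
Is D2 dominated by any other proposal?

Yes

D1 vs D2: daily riders 77≥55, capital cost 55≤388, build time 8≤9, operating cost 18≤56 — D1 is at least as good on every objective and strictly better on at least one, so D1 dominates D2.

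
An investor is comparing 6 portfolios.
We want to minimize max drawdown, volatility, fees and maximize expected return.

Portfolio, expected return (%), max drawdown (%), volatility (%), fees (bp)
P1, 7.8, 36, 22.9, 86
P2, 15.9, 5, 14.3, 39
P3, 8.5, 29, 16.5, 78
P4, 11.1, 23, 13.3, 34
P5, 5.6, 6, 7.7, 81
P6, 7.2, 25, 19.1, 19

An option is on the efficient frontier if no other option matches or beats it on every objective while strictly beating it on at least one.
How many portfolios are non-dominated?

4

P1: dominated by P2 (expected return 15.9≥7.8, max drawdown 5≤36, volatility 14.3≤22.9, fees 39≤86).
P2: not dominated (best expected return).
P3: dominated by P2 (expected return 15.9≥8.5, max drawdown 5≤29, volatility 14.3≤16.5, fees 39≤78).
P4: not dominated.
P5: not dominated (best volatility).
P6: not dominated (best fees).
Pareto-optimal: P2, P4, P5, P6 → 4.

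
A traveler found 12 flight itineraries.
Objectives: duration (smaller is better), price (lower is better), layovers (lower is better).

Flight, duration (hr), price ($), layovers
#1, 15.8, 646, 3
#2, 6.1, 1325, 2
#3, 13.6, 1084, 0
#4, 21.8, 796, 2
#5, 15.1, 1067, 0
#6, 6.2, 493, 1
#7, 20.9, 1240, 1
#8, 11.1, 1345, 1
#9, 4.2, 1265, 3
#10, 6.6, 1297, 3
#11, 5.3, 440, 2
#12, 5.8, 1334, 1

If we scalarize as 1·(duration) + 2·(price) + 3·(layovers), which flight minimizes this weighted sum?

#1: 1·15.8 + 2·646 + 3·3 = 1316.8
#2: 1·6.1 + 2·1325 + 3·2 = 2662.1
#3: 1·13.6 + 2·1084 + 3·0 = 2181.6
#4: 1·21.8 + 2·796 + 3·2 = 1619.8
#5: 1·15.1 + 2·1067 + 3·0 = 2149.1
#6: 1·6.2 + 2·493 + 3·1 = 995.2
#7: 1·20.9 + 2·1240 + 3·1 = 2503.9
#8: 1·11.1 + 2·1345 + 3·1 = 2704.1
#9: 1·4.2 + 2·1265 + 3·3 = 2543.2
#10: 1·6.6 + 2·1297 + 3·3 = 2609.6
#11: 1·5.3 + 2·440 + 3·2 = 891.3
#12: 1·5.8 + 2·1334 + 3·1 = 2676.8
Lowest: #11 at 891.3.

#11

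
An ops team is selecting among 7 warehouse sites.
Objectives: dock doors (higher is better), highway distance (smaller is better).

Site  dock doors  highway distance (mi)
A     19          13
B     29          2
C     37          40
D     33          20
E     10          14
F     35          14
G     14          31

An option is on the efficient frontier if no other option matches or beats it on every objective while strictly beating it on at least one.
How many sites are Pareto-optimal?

A: dominated by B (dock doors 29≥19, highway distance 2≤13).
B: not dominated (best highway distance).
C: not dominated (best dock doors).
D: dominated by F (dock doors 35≥33, highway distance 14≤20).
E: dominated by A (dock doors 19≥10, highway distance 13≤14).
F: not dominated.
G: dominated by A (dock doors 19≥14, highway distance 13≤31).
Pareto-optimal: B, C, F → 3.

3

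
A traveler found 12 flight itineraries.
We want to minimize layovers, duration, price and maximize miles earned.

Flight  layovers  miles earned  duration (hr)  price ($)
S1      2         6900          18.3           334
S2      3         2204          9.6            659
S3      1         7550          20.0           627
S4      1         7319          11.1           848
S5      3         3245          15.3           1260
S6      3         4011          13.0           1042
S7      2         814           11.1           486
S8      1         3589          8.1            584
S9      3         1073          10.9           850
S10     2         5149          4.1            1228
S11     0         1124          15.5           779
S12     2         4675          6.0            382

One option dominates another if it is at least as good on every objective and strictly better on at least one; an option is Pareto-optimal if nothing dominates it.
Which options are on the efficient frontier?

S1: not dominated (best price).
S2: dominated by S8 (layovers 1≤3, miles earned 3589≥2204, duration 8.1≤9.6, price 584≤659).
S3: not dominated (best miles earned).
S4: not dominated.
S5: dominated by S4 (layovers 1≤3, miles earned 7319≥3245, duration 11.1≤15.3, price 848≤1260).
S6: dominated by S4 (layovers 1≤3, miles earned 7319≥4011, duration 11.1≤13.0, price 848≤1042).
S7: dominated by S12 (layovers 2≤2, miles earned 4675≥814, duration 6.0≤11.1, price 382≤486).
S8: not dominated.
S9: dominated by S2 (layovers 3≤3, miles earned 2204≥1073, duration 9.6≤10.9, price 659≤850).
S10: not dominated (best duration).
S11: not dominated (best layovers).
S12: not dominated.

S1, S3, S4, S8, S10, S11, S12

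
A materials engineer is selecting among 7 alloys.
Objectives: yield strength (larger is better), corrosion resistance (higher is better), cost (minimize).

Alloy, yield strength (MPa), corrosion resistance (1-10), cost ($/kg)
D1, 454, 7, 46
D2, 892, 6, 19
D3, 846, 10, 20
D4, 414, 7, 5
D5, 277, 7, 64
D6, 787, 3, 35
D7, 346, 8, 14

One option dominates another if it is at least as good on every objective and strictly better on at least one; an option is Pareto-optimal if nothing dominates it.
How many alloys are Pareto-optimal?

D1: dominated by D3 (yield strength 846≥454, corrosion resistance 10≥7, cost 20≤46).
D2: not dominated (best yield strength).
D3: not dominated (best corrosion resistance).
D4: not dominated (best cost).
D5: dominated by D1 (yield strength 454≥277, corrosion resistance 7≥7, cost 46≤64).
D6: dominated by D2 (yield strength 892≥787, corrosion resistance 6≥3, cost 19≤35).
D7: not dominated.
Pareto-optimal: D2, D3, D4, D7 → 4.

4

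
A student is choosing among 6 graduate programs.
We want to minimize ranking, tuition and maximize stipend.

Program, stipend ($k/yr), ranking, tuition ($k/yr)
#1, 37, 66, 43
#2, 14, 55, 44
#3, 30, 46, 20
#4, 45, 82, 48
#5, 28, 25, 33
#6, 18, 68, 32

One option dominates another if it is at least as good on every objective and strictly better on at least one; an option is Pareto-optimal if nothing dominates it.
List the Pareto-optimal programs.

#1: not dominated.
#2: dominated by #3 (stipend 30≥14, ranking 46≤55, tuition 20≤44).
#3: not dominated (best tuition).
#4: not dominated (best stipend).
#5: not dominated (best ranking).
#6: dominated by #3 (stipend 30≥18, ranking 46≤68, tuition 20≤32).

#1, #3, #4, #5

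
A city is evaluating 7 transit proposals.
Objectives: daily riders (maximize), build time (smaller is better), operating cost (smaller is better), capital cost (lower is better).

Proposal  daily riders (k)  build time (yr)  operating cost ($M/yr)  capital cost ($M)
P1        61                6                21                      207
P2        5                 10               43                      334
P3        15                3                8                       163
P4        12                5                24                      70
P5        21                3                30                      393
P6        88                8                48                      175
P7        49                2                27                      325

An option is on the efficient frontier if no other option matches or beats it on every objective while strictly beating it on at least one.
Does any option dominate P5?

Yes

P7 vs P5: daily riders 49≥21, build time 2≤3, operating cost 27≤30, capital cost 325≤393 — P7 is at least as good on every objective and strictly better on at least one, so P7 dominates P5.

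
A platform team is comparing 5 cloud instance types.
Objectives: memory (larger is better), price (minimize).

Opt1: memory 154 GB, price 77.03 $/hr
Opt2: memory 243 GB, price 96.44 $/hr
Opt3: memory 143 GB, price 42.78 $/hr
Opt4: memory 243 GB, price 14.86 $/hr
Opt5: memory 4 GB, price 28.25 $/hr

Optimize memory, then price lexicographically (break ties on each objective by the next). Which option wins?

First maximize memory: best is 243, kept {Opt2, Opt4}.
Then minimize price: best is 14.86, kept {Opt4}.

Opt4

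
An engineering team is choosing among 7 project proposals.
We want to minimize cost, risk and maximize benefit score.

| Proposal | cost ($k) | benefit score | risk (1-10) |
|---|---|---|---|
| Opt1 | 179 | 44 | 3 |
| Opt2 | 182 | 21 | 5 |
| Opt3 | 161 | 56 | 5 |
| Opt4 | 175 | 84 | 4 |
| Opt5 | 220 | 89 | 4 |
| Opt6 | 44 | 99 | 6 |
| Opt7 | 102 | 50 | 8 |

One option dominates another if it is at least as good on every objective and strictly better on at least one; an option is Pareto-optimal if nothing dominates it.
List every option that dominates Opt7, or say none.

Opt6: cost 44≤102, benefit score 99≥50, risk 6≤8 — dominates Opt7.
Others (Opt1, Opt2, Opt3, Opt4, Opt5) are each worse than Opt7 on at least one objective.

Opt6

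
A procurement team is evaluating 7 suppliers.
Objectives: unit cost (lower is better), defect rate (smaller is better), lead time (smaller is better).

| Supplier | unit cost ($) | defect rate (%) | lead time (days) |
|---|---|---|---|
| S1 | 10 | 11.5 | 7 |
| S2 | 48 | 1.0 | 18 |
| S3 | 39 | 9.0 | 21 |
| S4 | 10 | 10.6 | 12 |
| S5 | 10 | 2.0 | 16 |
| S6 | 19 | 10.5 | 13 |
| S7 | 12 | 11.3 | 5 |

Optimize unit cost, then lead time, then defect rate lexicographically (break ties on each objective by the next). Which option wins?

S1

First minimize unit cost: best is 10, kept {S1, S4, S5}.
Then minimize lead time: best is 7, kept {S1}.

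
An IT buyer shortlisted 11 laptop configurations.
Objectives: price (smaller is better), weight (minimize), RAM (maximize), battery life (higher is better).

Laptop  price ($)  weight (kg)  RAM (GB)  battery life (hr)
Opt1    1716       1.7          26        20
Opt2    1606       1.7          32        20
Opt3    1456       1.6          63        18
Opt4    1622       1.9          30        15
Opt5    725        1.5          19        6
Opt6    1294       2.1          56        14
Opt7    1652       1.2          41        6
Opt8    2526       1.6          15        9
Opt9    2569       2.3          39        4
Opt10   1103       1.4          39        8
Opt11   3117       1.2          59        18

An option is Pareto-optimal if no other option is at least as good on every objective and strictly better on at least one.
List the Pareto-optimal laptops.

Opt1: dominated by Opt2 (price 1606≤1716, weight 1.7≤1.7, RAM 32≥26, battery life 20≥20).
Opt2: not dominated.
Opt3: not dominated (best RAM).
Opt4: dominated by Opt2 (price 1606≤1622, weight 1.7≤1.9, RAM 32≥30, battery life 20≥15).
Opt5: not dominated (best price).
Opt6: not dominated.
Opt7: not dominated.
Opt8: dominated by Opt3 (price 1456≤2526, weight 1.6≤1.6, RAM 63≥15, battery life 18≥9).
Opt9: dominated by Opt3 (price 1456≤2569, weight 1.6≤2.3, RAM 63≥39, battery life 18≥4).
Opt10: not dominated.
Opt11: not dominated.

Opt2, Opt3, Opt5, Opt6, Opt7, Opt10, Opt11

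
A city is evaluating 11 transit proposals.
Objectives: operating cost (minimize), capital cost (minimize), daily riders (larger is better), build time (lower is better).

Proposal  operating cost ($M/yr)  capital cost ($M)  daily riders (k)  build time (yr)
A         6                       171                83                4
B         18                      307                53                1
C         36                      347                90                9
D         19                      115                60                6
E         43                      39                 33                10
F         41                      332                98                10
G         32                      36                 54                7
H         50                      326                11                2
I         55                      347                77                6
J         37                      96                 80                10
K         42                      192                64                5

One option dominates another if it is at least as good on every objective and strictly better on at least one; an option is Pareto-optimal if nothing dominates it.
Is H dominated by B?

B vs H: operating cost 18≤50, capital cost 307≤326, daily riders 53≥11, build time 1≤2 — B is at least as good on every objective with at least one strict improvement.

Yes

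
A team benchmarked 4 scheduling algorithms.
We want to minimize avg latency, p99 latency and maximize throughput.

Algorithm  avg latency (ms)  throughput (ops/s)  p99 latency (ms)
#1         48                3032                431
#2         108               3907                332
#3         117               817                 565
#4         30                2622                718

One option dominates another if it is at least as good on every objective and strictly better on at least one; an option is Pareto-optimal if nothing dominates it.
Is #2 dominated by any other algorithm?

No

#1: worse on throughput (3032 vs 3907).
#3: worse on avg latency (117 vs 108).
#4: worse on throughput (2622 vs 3907).
No option is at least as good as #2 on every objective and strictly better on one.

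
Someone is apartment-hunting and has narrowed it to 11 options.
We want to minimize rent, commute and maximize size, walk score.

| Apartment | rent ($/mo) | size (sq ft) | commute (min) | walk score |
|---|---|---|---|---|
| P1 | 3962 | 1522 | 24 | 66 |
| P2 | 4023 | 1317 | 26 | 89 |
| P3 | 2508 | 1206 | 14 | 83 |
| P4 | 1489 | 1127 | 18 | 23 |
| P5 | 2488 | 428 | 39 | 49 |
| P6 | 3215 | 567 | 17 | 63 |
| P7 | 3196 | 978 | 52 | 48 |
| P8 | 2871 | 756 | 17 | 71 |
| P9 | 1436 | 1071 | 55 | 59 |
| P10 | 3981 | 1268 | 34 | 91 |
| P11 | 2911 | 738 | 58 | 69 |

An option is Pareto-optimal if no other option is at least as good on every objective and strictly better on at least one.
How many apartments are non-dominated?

P1: not dominated (best size).
P2: not dominated.
P3: not dominated (best commute).
P4: not dominated.
P5: not dominated.
P6: dominated by P3 (rent 2508≤3215, size 1206≥567, commute 14≤17, walk score 83≥63).
P7: dominated by P3 (rent 2508≤3196, size 1206≥978, commute 14≤52, walk score 83≥48).
P8: dominated by P3 (rent 2508≤2871, size 1206≥756, commute 14≤17, walk score 83≥71).
P9: not dominated (best rent).
P10: not dominated (best walk score).
P11: dominated by P3 (rent 2508≤2911, size 1206≥738, commute 14≤58, walk score 83≥69).
Pareto-optimal: P1, P2, P3, P4, P5, P9, P10 → 7.

7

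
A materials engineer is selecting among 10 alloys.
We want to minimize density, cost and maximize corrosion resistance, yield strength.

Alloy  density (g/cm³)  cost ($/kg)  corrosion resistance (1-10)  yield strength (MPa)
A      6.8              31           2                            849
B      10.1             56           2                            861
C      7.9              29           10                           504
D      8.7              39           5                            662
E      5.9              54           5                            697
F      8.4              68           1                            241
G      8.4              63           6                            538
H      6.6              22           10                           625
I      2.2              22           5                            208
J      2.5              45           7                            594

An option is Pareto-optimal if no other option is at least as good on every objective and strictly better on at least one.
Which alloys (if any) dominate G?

H: density 6.6≤8.4, cost 22≤63, corrosion resistance 10≥6, yield strength 625≥538 — dominates G.
J: density 2.5≤8.4, cost 45≤63, corrosion resistance 7≥6, yield strength 594≥538 — dominates G.
Others (A, B, C, D, E, F, I) are each worse than G on at least one objective.

H, J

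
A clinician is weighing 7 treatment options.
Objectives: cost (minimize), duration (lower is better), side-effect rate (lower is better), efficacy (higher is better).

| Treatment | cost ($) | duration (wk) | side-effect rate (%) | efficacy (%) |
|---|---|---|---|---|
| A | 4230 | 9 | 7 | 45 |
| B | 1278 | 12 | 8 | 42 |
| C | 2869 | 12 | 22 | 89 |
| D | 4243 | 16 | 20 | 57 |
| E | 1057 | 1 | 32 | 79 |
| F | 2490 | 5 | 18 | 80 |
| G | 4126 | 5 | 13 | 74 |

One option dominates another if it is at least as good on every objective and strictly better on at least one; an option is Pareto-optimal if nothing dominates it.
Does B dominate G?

No

B vs G: B is worse on duration (12 vs 5), so it does not dominate G.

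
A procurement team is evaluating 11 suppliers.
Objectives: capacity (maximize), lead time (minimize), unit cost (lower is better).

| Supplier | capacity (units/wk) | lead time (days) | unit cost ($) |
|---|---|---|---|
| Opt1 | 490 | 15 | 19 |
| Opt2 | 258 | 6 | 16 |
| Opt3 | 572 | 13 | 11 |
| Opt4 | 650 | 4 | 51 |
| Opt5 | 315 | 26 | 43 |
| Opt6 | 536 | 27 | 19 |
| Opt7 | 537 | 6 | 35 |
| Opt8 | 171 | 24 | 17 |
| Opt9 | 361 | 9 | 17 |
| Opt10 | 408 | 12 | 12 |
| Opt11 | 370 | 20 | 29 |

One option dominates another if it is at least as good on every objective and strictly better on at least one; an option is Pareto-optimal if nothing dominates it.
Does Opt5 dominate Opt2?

Opt5 vs Opt2: Opt5 is worse on lead time (26 vs 6), so it does not dominate Opt2.

No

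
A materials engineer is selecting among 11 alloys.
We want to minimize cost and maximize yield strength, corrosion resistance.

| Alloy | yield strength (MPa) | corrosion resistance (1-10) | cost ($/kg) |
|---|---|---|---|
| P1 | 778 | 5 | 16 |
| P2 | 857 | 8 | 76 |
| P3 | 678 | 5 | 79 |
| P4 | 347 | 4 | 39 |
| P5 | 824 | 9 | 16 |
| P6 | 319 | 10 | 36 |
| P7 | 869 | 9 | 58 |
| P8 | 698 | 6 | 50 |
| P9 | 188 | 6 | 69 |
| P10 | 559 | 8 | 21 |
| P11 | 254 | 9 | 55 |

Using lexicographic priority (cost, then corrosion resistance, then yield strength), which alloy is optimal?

First minimize cost: best is 16, kept {P1, P5}.
Then maximize corrosion resistance: best is 9, kept {P5}.

P5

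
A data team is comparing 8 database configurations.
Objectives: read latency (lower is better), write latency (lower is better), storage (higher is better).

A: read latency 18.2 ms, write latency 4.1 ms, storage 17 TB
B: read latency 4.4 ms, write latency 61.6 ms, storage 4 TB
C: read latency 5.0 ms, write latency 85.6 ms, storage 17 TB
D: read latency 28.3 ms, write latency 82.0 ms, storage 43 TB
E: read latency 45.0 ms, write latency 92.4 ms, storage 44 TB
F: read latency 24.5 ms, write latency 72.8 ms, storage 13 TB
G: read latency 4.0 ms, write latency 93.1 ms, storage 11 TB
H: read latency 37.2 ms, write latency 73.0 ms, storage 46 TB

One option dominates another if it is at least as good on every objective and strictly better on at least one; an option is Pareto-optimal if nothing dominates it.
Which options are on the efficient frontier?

A, B, C, D, G, H

A: not dominated (best write latency).
B: not dominated.
C: not dominated.
D: not dominated.
E: dominated by H (read latency 37.2≤45.0, write latency 73.0≤92.4, storage 46≥44).
F: dominated by A (read latency 18.2≤24.5, write latency 4.1≤72.8, storage 17≥13).
G: not dominated (best read latency).
H: not dominated (best storage).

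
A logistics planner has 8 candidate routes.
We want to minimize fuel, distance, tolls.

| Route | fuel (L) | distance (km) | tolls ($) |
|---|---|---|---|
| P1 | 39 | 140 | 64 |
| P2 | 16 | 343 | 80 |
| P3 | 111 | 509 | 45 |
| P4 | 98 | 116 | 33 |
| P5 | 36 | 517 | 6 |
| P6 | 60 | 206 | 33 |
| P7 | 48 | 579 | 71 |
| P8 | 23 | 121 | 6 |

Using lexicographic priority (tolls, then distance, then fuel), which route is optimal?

P8

First minimize tolls: best is 6, kept {P5, P8}.
Then minimize distance: best is 121, kept {P8}.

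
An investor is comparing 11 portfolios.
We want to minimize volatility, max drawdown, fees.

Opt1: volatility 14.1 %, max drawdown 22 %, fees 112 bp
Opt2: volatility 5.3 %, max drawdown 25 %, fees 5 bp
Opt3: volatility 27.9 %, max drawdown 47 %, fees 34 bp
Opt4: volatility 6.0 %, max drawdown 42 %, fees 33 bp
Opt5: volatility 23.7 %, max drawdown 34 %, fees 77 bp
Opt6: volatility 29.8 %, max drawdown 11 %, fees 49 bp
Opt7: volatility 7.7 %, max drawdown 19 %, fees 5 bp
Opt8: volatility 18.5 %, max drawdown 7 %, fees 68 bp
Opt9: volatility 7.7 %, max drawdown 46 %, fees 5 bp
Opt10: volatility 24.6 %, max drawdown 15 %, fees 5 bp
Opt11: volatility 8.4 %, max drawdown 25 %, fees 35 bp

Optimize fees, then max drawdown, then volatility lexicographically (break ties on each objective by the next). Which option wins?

Opt10

First minimize fees: best is 5, kept {Opt2, Opt7, Opt9, Opt10}.
Then minimize max drawdown: best is 15, kept {Opt10}.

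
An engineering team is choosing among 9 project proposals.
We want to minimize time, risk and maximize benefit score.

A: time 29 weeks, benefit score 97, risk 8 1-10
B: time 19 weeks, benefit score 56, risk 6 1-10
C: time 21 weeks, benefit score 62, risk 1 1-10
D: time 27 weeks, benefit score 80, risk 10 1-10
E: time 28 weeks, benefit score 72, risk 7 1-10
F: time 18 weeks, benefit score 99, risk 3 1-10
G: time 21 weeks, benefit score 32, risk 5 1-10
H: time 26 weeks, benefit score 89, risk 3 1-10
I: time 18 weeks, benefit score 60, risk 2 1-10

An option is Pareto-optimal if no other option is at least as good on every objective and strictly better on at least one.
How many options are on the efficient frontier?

3

A: dominated by F (time 18≤29, benefit score 99≥97, risk 3≤8).
B: dominated by F (time 18≤19, benefit score 99≥56, risk 3≤6).
C: not dominated (best risk).
D: dominated by F (time 18≤27, benefit score 99≥80, risk 3≤10).
E: dominated by F (time 18≤28, benefit score 99≥72, risk 3≤7).
F: not dominated (best benefit score).
G: dominated by C (time 21≤21, benefit score 62≥32, risk 1≤5).
H: dominated by F (time 18≤26, benefit score 99≥89, risk 3≤3).
I: not dominated.
Pareto-optimal: C, F, I → 3.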